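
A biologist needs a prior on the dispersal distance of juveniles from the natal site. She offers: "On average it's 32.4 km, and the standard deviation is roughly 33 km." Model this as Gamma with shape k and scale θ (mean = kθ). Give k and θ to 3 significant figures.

k ≈ 0.964, θ ≈ 33.6

For Gamma(k, scale θ): mean = kθ, variance = kθ², so CV = 1/√k.
CV = SD/mean = 33/32.4 = 1.019, hence k = 1/CV² = 0.964.
Then θ = mean/k = 32.4/0.964 = 33.6.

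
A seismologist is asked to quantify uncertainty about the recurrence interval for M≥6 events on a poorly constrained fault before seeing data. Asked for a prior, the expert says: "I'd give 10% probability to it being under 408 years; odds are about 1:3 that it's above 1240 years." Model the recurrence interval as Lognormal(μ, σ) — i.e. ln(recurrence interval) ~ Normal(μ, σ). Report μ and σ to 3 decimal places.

If T ~ Lognormal(μ,σ) then ln T ~ Normal(μ,σ), so the p-quantile of ln T is μ + z_p·σ.
ln(408) = 6.011 and ln(1240) = 7.123; z_{0.1} = -1.282, z_{0.75} = 0.6745.
σ = (7.123 − 6.011)/(0.6745 − (-1.282)) = 0.568.
μ = 6.011 − (-1.282)·0.568 = 6.740.

μ ≈ 6.740, σ ≈ 0.568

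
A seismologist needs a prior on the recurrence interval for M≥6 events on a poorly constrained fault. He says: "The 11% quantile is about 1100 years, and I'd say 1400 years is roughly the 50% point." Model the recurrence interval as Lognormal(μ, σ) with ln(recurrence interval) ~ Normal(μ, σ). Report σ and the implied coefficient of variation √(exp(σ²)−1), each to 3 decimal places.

σ ≈ 0.197, CV ≈ 0.199

If T ~ Lognormal(μ,σ) then ln T ~ Normal(μ,σ), so the p-quantile of ln T is μ + z_p·σ.
ln(1100) = 7.003 and ln(1400) = 7.244; z_{0.11} = -1.227, z_{0.5} = 0.
σ = (7.244 − 7.003)/(0 − (-1.227)) = 0.197.
μ = 7.003 − (-1.227)·0.197 = 7.244.
CV = √(exp(σ²)−1) = √(exp(0.0387)−1) = 0.199.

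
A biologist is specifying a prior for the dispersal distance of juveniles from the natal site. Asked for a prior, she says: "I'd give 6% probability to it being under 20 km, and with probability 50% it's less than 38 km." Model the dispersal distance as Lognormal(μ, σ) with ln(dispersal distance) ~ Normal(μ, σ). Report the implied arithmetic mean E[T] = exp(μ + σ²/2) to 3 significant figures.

E[T] ≈ 41.4 km

If T ~ Lognormal(μ,σ) then ln T ~ Normal(μ,σ), so the p-quantile of ln T is μ + z_p·σ.
ln(20) = 2.996 and ln(38) = 3.638; z_{0.06} = -1.555, z_{0.5} = 0.
σ = (3.638 − 2.996)/(0 − (-1.555)) = 0.413.
μ = 2.996 − (-1.555)·0.413 = 3.638.
E[T] = exp(μ + σ²/2) = exp(3.638 + 0.0852) = 41.4 km.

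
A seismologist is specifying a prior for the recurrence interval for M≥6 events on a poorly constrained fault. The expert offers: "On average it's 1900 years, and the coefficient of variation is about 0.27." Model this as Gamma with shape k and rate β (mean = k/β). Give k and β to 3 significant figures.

For Gamma(k, rate β): mean = k/β, variance = k/β², so CV = 1/√k.
CV = 0.27, hence k = 1/CV² = 13.7.
Then β = k/mean = 13.7/1900 = 0.00722.

k ≈ 13.7, β ≈ 0.00722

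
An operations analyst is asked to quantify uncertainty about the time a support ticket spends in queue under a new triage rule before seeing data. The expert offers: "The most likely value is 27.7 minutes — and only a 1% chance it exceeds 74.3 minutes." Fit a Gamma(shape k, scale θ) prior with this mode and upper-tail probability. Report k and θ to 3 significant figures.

k ≈ 5.75, θ ≈ 5.84

Gamma(k,θ) with k>1 has mode (k−1)θ, so θ = 27.7/(k−1).
Need P(X < 74.3) = 0.99 with θ tied to k this way. Start at k = 2, θ = 27.7: P(X<74.3) ≈ 0.748.
Too low — raise k to concentrate. Iterating converges to k ≈ 5.75.
Then θ = 27.7/(5.75−1) ≈ 5.84.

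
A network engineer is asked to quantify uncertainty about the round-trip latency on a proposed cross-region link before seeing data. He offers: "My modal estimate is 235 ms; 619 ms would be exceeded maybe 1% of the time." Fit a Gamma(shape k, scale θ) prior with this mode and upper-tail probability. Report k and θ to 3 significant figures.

Gamma(k,θ) with k>1 has mode (k−1)θ, so θ = 235/(k−1).
Need P(X < 619) = 0.99 with θ tied to k this way. Start at k = 2, θ = 235: P(X<619) ≈ 0.739.
Too low — raise k to concentrate. Iterating converges to k ≈ 5.95.
Then θ = 235/(5.95−1) ≈ 47.5.

k ≈ 5.95, θ ≈ 47.5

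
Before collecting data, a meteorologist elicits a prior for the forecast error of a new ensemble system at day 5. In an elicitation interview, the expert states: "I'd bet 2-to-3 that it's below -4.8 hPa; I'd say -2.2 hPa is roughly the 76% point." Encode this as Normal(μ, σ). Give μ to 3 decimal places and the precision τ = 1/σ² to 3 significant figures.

μ = -4.114, τ = 0.136

The p-quantile of Normal(μ,σ) is μ + z_p·σ, with z_{0.4} = -0.2533 and z_{0.76} = 0.7063.
Eliminate σ: μ = (z₂·x₁ − z₁·x₂)/(z₂ − z₁) = (0.7063·-4.8 − (-0.2533)·-2.2)/0.9596 = -4.114.
Then σ = (x₂ − x₁)/(z₂ − z₁) = (-2.2 − -4.8)/0.9596 = 2.709.
Precision τ = 1/σ² = 1/2.709² = 0.136.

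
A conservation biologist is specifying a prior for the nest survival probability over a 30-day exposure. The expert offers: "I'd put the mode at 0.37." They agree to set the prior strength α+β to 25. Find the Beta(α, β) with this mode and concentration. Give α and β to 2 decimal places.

α = 9.51, β = 15.49

For α,β > 1 the Beta mode is (α−1)/(α+β−2). With α+β = 25, the mode is (α−1)/23.
Set (α−1)/23 = 0.37 → α = 1 + 0.37·23 = 9.51.
β = 25 − α = 15.49.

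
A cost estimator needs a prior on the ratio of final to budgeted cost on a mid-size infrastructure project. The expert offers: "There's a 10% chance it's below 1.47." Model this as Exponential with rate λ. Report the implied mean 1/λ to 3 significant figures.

P(T < 1.47) = 1 − e^(−λ·1.47) = 0.1, so λ = −ln(1−0.1)/1.47 = −ln(0.9)/1.47 = 0.0717.
Mean = 1/λ = 14.

mean ≈ 14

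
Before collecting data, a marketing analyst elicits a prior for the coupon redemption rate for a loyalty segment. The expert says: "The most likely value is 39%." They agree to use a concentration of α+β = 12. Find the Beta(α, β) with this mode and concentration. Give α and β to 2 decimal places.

For α,β > 1 the Beta mode is (α−1)/(α+β−2). With α+β = 12, the mode is (α−1)/10.
Set (α−1)/10 = 0.39 → α = 1 + 0.39·10 = 4.90.
β = 12 − α = 7.10.

α = 4.90, β = 7.10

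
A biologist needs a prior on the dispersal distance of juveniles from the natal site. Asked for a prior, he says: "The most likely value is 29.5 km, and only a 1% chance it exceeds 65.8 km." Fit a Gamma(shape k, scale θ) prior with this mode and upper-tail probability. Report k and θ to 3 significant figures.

k ≈ 8.47, θ ≈ 3.95

Gamma(k,θ) with k>1 has mode (k−1)θ, so θ = 29.5/(k−1).
Need P(X < 65.8) = 0.99 with θ tied to k this way. Start at k = 2, θ = 29.5: P(X<65.8) ≈ 0.653.
Too low — raise k to concentrate. Iterating converges to k ≈ 8.47.
Then θ = 29.5/(8.47−1) ≈ 3.95.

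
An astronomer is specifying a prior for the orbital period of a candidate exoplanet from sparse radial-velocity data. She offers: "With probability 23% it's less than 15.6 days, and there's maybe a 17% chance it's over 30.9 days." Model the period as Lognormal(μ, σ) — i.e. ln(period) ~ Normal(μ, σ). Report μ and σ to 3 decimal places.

If T ~ Lognormal(μ,σ) then ln T ~ Normal(μ,σ), so the p-quantile of ln T is μ + z_p·σ.
ln(15.6) = 2.747 and ln(30.9) = 3.431; z_{0.23} = -0.7388, z_{0.83} = 0.9542.
σ = (3.431 − 2.747)/(0.9542 − (-0.7388)) = 0.404.
μ = 2.747 − (-0.7388)·0.404 = 3.046.

μ ≈ 3.046, σ ≈ 0.404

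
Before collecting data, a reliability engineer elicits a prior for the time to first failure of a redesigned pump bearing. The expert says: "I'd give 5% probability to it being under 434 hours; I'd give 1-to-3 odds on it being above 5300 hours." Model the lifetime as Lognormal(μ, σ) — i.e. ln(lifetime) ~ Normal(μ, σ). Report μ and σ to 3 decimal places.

If T ~ Lognormal(μ,σ) then ln T ~ Normal(μ,σ), so the p-quantile of ln T is μ + z_p·σ.
ln(434) = 6.073 and ln(5300) = 8.575; z_{0.05} = -1.645, z_{0.75} = 0.6745.
σ = (8.575 − 6.073)/(0.6745 − (-1.645)) = 1.079.
μ = 6.073 − (-1.645)·1.079 = 7.848.

μ ≈ 7.848, σ ≈ 1.079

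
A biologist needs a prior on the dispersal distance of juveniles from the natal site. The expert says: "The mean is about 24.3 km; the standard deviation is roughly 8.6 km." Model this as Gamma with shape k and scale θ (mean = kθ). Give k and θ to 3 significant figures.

k ≈ 7.98, θ ≈ 3.04

For Gamma(k, scale θ): mean = kθ, variance = kθ², so CV = 1/√k.
CV = SD/mean = 8.6/24.3 = 0.3539, hence k = 1/CV² = 7.98.
Then θ = mean/k = 24.3/7.98 = 3.04.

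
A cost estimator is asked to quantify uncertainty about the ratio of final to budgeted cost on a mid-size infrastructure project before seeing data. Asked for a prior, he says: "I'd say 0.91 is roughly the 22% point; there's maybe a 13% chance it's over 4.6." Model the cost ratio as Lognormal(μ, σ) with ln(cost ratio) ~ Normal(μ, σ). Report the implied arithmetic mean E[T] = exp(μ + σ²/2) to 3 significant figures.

If T ~ Lognormal(μ,σ) then ln T ~ Normal(μ,σ), so the p-quantile of ln T is μ + z_p·σ.
ln(0.91) = -0.09431 and ln(4.6) = 1.526; z_{0.22} = -0.7722, z_{0.87} = 1.126.
σ = (1.526 − -0.09431)/(1.126 − (-0.7722)) = 0.853.
μ = -0.09431 − (-0.7722)·0.853 = 0.565.
E[T] = exp(μ + σ²/2) = exp(0.565 + 0.3642) = 2.53.

E[T] ≈ 2.53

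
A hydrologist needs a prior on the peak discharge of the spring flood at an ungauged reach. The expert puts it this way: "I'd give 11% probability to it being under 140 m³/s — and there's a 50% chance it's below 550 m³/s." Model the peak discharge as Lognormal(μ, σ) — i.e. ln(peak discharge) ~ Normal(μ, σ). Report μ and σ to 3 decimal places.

If T ~ Lognormal(μ,σ) then ln T ~ Normal(μ,σ), so the p-quantile of ln T is μ + z_p·σ.
ln(140) = 4.942 and ln(550) = 6.31; z_{0.11} = -1.227, z_{0.5} = 0.
σ = (6.31 − 4.942)/(0 − (-1.227)) = 1.116.
μ = 4.942 − (-1.227)·1.116 = 6.310.

μ ≈ 6.310, σ ≈ 1.116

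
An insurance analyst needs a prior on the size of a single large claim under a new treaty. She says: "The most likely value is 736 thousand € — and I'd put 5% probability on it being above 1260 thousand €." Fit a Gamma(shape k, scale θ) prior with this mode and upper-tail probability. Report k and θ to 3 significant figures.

k ≈ 10.7, θ ≈ 76.2

Gamma(k,θ) with k>1 has mode (k−1)θ, so θ = 736/(k−1).
Need P(X < 1260) = 0.95 with θ tied to k this way. Start at k = 2, θ = 736: P(X<1260) ≈ 0.510.
Too low — raise k to concentrate. Iterating converges to k ≈ 10.7.
Then θ = 736/(10.7−1) ≈ 76.2.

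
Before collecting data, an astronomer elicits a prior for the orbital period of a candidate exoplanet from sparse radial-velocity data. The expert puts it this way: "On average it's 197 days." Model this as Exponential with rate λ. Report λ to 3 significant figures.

λ ≈ 0.00508

Exponential mean = 1/λ, so λ = 1/197.0 = 0.00508.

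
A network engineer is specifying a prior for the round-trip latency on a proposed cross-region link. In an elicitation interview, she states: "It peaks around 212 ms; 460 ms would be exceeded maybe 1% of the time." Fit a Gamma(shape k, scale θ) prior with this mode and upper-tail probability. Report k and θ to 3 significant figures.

Gamma(k,θ) with k>1 has mode (k−1)θ, so θ = 212/(k−1).
Need P(X < 460) = 0.99 with θ tied to k this way. Start at k = 2, θ = 212: P(X<460) ≈ 0.638.
Too low — raise k to concentrate. Iterating converges to k ≈ 9.06.
Then θ = 212/(9.06−1) ≈ 26.3.

k ≈ 9.06, θ ≈ 26.3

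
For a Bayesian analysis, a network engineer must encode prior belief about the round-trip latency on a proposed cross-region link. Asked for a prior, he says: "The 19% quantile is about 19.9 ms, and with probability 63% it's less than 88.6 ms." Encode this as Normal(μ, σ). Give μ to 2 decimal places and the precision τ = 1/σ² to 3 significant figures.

μ = 69.75, τ = 0.00031

The p-quantile of Normal(μ,σ) is μ + z_p·σ, with z_{0.19} = -0.8779 and z_{0.63} = 0.3319.
Eliminate σ: μ = (z₂·x₁ − z₁·x₂)/(z₂ − z₁) = (0.3319·19.9 − (-0.8779)·88.6)/1.21 = 69.75.
Then σ = (x₂ − x₁)/(z₂ − z₁) = (88.6 − 19.9)/1.21 = 56.79.
Precision τ = 1/σ² = 1/56.79² = 0.00031.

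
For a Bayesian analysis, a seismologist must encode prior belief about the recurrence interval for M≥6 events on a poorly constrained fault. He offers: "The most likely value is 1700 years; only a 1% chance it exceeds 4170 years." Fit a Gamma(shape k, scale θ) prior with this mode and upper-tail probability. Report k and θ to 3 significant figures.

Gamma(k,θ) with k>1 has mode (k−1)θ, so θ = 1700/(k−1).
Need P(X < 4170) = 0.99 with θ tied to k this way. Start at k = 2, θ = 1700: P(X<4170) ≈ 0.703.
Too low — raise k to concentrate. Iterating converges to k ≈ 6.85.
Then θ = 1700/(6.85−1) ≈ 290.

k ≈ 6.85, θ ≈ 290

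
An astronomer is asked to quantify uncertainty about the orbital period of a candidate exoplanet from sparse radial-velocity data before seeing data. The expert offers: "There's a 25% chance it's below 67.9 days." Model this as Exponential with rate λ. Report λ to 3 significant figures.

P(T < 67.9) = 1 − e^(−λ·67.9) = 0.25, so λ = −ln(1−0.25)/67.9 = −ln(0.75)/67.9 = 0.00424.

λ ≈ 0.00424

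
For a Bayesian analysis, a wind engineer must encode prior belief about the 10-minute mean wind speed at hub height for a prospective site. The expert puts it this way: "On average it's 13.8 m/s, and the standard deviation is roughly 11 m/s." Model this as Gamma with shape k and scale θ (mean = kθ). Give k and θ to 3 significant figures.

k ≈ 1.57, θ ≈ 8.77

For Gamma(k, scale θ): mean = kθ, variance = kθ², so CV = 1/√k.
CV = SD/mean = 11/13.8 = 0.7971, hence k = 1/CV² = 1.57.
Then θ = mean/k = 13.8/1.57 = 8.77.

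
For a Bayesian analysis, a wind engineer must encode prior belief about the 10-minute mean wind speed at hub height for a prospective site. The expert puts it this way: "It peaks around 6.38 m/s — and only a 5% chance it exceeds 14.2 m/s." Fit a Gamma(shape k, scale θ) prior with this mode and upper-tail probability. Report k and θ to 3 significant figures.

k ≈ 5.29, θ ≈ 1.49

Gamma(k,θ) with k>1 has mode (k−1)θ, so θ = 6.38/(k−1).
Need P(X < 14.2) = 0.95 with θ tied to k this way. Start at k = 2, θ = 6.38: P(X<14.2) ≈ 0.652.
Too low — raise k to concentrate. Iterating converges to k ≈ 5.29.
Then θ = 6.38/(5.29−1) ≈ 1.49.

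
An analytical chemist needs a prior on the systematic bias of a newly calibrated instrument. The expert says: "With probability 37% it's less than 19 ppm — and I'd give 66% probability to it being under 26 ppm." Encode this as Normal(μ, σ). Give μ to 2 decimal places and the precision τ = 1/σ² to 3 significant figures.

μ = 22.12, τ = 0.0113

The p-quantile of Normal(μ,σ) is μ + z_p·σ, with z_{0.37} = -0.3319 and z_{0.66} = 0.4125.
Eliminate σ: μ = (z₂·x₁ − z₁·x₂)/(z₂ − z₁) = (0.4125·19 − (-0.3319)·26)/0.7443 = 22.12.
Then σ = (x₂ − x₁)/(z₂ − z₁) = (26 − 19)/0.7443 = 9.40.
Precision τ = 1/σ² = 1/9.405² = 0.0113.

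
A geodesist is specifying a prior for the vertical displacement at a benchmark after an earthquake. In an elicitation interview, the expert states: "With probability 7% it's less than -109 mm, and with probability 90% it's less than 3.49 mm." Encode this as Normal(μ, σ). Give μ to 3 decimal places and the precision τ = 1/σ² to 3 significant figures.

μ = -48.793, τ = 0.000601

The p-quantile of Normal(μ,σ) is μ + z_p·σ, with z_{0.07} = -1.476 and z_{0.9} = 1.282.
Eliminate σ: μ = (z₂·x₁ − z₁·x₂)/(z₂ − z₁) = (1.282·-109 − (-1.476)·3.49)/2.757 = -48.793.
Then σ = (x₂ − x₁)/(z₂ − z₁) = (3.49 − -109)/2.757 = 40.797.
Precision τ = 1/σ² = 1/40.8² = 0.000601.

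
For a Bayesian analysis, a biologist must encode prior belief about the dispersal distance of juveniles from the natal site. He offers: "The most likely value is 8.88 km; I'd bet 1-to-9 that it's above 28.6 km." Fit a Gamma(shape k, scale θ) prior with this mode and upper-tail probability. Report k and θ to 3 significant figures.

Gamma(k,θ) with k>1 has mode (k−1)θ, so θ = 8.88/(k−1).
Need P(X < 28.6) = 0.9 with θ tied to k this way. Start at k = 2, θ = 8.88: P(X<28.6) ≈ 0.831.
Too low — raise k to concentrate. Iterating converges to k ≈ 2.38.
Then θ = 8.88/(2.38−1) ≈ 6.43.

k ≈ 2.38, θ ≈ 6.43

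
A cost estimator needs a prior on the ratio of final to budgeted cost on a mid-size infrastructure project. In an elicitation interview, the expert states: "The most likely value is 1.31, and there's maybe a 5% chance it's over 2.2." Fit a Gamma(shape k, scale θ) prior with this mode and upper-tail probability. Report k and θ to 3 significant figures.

k ≈ 11.4, θ ≈ 0.126

Gamma(k,θ) with k>1 has mode (k−1)θ, so θ = 1.31/(k−1).
Need P(X < 2.2) = 0.95 with θ tied to k this way. Start at k = 2, θ = 1.31: P(X<2.2) ≈ 0.500.
Too low — raise k to concentrate. Iterating converges to k ≈ 11.4.
Then θ = 1.31/(11.4−1) ≈ 0.126.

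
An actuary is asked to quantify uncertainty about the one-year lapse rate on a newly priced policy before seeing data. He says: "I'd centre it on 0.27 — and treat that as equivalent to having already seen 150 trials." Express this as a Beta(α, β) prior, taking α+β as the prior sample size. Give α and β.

Under the effective-sample-size interpretation, Beta(α, β) has prior mean α/(α+β) and prior sample size α+β.
So α+β = 150 and α/(α+β) = 0.27, giving α = 0.27·150 = 40.5 and β = 150 − 40.5 = 109.5.

α = 40.5, β = 109.5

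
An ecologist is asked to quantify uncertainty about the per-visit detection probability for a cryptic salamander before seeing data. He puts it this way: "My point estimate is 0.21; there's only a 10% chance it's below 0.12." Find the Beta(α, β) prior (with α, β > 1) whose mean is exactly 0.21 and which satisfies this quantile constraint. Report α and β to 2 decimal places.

α ≈ 6.22, β ≈ 23.40

With mean 0.21 fixed, write α = 0.21s, β = 0.79s where s = α+β.
Need P(θ < 0.12) = 0.1 under Beta(0.21s, 0.79s). Normal approximation: (q−m)/√(m(1−m)/s) ≈ z_{0.1} = -1.28, so s ≈ 0.21·0.79·(-1.28)²/(0.12−0.21)² = 33.6.
At s = 33.6: P(θ<0.12) ≈ 0.084. Adjusting to match 0.1 gives s ≈ 29.62.
So α = 0.21·29.62 ≈ 6.22, β = 0.79·29.62 ≈ 23.40.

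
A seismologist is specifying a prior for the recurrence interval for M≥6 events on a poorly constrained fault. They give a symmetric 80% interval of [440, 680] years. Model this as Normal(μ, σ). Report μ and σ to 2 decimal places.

A symmetric 80% interval runs μ ± z·σ with z = 1.282.
Half-width = 120, so σ = 120/1.282 = 93.64.
μ is the interval midpoint, 560.00.

μ = 560.00, σ = 93.64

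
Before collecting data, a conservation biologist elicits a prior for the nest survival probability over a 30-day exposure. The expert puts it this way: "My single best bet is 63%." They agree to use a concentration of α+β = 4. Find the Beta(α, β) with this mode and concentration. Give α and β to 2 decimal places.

α = 2.26, β = 1.74

For α,β > 1 the Beta mode is (α−1)/(α+β−2). With α+β = 4, the mode is (α−1)/2.
Set (α−1)/2 = 0.63 → α = 1 + 0.63·2 = 2.26.
β = 4 − α = 1.74.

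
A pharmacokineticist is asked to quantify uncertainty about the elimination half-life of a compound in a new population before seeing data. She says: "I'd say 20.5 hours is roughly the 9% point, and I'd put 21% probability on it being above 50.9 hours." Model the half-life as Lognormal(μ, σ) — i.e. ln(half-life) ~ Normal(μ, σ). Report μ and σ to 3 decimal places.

μ ≈ 3.588, σ ≈ 0.424

If T ~ Lognormal(μ,σ) then ln T ~ Normal(μ,σ), so the p-quantile of ln T is μ + z_p·σ.
ln(20.5) = 3.02 and ln(50.9) = 3.93; z_{0.09} = -1.341, z_{0.79} = 0.8064.
σ = (3.93 − 3.02)/(0.8064 − (-1.341)) = 0.424.
μ = 3.02 − (-1.341)·0.424 = 3.588.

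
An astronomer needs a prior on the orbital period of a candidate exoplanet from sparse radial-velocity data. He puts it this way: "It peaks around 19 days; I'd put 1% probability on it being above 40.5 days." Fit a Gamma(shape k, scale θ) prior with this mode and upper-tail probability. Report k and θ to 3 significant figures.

Gamma(k,θ) with k>1 has mode (k−1)θ, so θ = 19/(k−1).
Need P(X < 40.5) = 0.99 with θ tied to k this way. Start at k = 2, θ = 19: P(X<40.5) ≈ 0.628.
Too low — raise k to concentrate. Iterating converges to k ≈ 9.47.
Then θ = 19/(9.47−1) ≈ 2.24.

k ≈ 9.47, θ ≈ 2.24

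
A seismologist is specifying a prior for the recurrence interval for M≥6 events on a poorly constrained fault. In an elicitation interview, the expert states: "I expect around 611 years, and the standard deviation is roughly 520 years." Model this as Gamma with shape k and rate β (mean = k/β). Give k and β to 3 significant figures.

k ≈ 1.38, β ≈ 0.00226

For Gamma(k, rate β): mean = k/β, variance = k/β², so CV = 1/√k.
CV = SD/mean = 520/611 = 0.8511, hence k = 1/CV² = 1.38.
Then β = k/mean = 1.38/611 = 0.00226.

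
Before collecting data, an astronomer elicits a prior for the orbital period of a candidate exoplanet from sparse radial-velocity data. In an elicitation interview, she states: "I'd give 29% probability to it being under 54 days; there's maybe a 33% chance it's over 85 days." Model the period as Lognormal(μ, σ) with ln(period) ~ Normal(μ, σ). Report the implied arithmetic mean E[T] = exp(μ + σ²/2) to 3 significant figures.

E[T] ≈ 77.2 days

If T ~ Lognormal(μ,σ) then ln T ~ Normal(μ,σ), so the p-quantile of ln T is μ + z_p·σ.
ln(54) = 3.989 and ln(85) = 4.443; z_{0.29} = -0.5534, z_{0.67} = 0.4399.
σ = (4.443 − 3.989)/(0.4399 − (-0.5534)) = 0.457.
μ = 3.989 − (-0.5534)·0.457 = 4.242.
E[T] = exp(μ + σ²/2) = exp(4.242 + 0.1043) = 77.2 days.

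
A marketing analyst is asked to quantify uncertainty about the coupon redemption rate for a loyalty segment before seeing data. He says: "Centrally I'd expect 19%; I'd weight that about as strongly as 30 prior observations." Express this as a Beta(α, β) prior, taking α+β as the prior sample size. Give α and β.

Under the effective-sample-size interpretation, Beta(α, β) has prior mean α/(α+β) and prior sample size α+β.
So α+β = 30 and α/(α+β) = 0.19, giving α = 0.19·30 = 5.7 and β = 30 − 5.7 = 24.3.

α = 5.7, β = 24.3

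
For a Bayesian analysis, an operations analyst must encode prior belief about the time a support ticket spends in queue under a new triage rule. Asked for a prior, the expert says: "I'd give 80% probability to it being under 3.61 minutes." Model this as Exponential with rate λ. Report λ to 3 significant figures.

λ ≈ 0.446

P(T < 3.61) = 1 − e^(−λ·3.61) = 0.8, so λ = −ln(1−0.8)/3.61 = −ln(0.2)/3.61 = 0.446.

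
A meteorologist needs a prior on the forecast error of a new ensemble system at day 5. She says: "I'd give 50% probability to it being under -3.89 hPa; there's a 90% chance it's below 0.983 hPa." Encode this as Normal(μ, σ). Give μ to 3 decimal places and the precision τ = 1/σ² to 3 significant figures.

The p-quantile of Normal(μ,σ) is μ + z_p·σ, with z_{0.5} = 0 and z_{0.9} = 1.282.
Eliminate σ: μ = (z₂·x₁ − z₁·x₂)/(z₂ − z₁) = (1.282·-3.89 − (0)·0.983)/1.282 = -3.890.
Then σ = (x₂ − x₁)/(z₂ − z₁) = (0.983 − -3.89)/1.282 = 3.802.
Precision τ = 1/σ² = 1/3.802² = 0.0692.

μ = -3.890, τ = 0.0692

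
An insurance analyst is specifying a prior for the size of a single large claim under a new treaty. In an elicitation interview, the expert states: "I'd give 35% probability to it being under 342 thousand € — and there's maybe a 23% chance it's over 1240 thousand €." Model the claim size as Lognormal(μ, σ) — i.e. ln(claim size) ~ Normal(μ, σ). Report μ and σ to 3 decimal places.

μ ≈ 6.276, σ ≈ 1.146

If T ~ Lognormal(μ,σ) then ln T ~ Normal(μ,σ), so the p-quantile of ln T is μ + z_p·σ.
ln(342) = 5.835 and ln(1240) = 7.123; z_{0.35} = -0.3853, z_{0.77} = 0.7388.
σ = (7.123 − 5.835)/(0.7388 − (-0.3853)) = 1.146.
μ = 5.835 − (-0.3853)·1.146 = 6.276.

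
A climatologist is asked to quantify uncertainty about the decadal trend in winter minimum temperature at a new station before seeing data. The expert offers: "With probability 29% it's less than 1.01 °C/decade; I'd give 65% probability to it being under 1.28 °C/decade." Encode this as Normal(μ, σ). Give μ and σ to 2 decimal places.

The p-quantile of Normal(μ,σ) is μ + z_p·σ, with z_{0.29} = -0.5534 and z_{0.65} = 0.3853.
Eliminate σ: μ = (z₂·x₁ − z₁·x₂)/(z₂ − z₁) = (0.3853·1.01 − (-0.5534)·1.28)/0.9387 = 1.17.
Then σ = (x₂ − x₁)/(z₂ − z₁) = (1.28 − 1.01)/0.9387 = 0.29.

μ = 1.17, σ = 0.29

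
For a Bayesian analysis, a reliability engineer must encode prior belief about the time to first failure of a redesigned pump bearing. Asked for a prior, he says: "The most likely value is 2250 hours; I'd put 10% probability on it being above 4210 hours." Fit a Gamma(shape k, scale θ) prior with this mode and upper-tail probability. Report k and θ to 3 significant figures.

k ≈ 5.87, θ ≈ 462

Gamma(k,θ) with k>1 has mode (k−1)θ, so θ = 2250/(k−1).
Need P(X < 4210) = 0.9 with θ tied to k this way. Start at k = 2, θ = 2250: P(X<4210) ≈ 0.558.
Too low — raise k to concentrate. Iterating converges to k ≈ 5.87.
Then θ = 2250/(5.87−1) ≈ 462.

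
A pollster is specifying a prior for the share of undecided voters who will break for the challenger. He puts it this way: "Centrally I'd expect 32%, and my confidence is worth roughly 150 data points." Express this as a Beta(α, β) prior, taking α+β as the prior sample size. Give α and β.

α = 48, β = 102

Under the effective-sample-size interpretation, Beta(α, β) has prior mean α/(α+β) and prior sample size α+β.
So α+β = 150 and α/(α+β) = 0.32, giving α = 0.32·150 = 48 and β = 150 − 48 = 102.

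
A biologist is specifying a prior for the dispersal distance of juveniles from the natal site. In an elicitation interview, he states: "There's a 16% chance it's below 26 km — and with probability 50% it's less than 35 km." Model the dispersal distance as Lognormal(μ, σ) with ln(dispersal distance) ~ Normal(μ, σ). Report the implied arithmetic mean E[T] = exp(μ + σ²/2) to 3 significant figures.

If T ~ Lognormal(μ,σ) then ln T ~ Normal(μ,σ), so the p-quantile of ln T is μ + z_p·σ.
ln(26) = 3.258 and ln(35) = 3.555; z_{0.16} = -0.9945, z_{0.5} = 0.
σ = (3.555 − 3.258)/(0 − (-0.9945)) = 0.299.
μ = 3.258 − (-0.9945)·0.299 = 3.555.
E[T] = exp(μ + σ²/2) = exp(3.555 + 0.0447) = 36.6 km.

E[T] ≈ 36.6 km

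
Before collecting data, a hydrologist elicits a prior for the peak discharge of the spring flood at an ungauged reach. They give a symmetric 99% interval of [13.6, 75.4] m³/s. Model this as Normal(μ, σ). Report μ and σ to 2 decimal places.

A symmetric 99% interval runs μ ± z·σ with z = 2.576.
Half-width = 30.9, so σ = 30.9/2.576 = 12.00.
μ is the interval midpoint, 44.50.

μ = 44.50, σ = 12.00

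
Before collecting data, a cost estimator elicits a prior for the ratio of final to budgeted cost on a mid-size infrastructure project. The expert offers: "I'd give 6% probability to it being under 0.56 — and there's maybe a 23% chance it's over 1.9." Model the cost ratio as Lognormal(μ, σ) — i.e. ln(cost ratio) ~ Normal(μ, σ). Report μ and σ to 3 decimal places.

μ ≈ 0.248, σ ≈ 0.533

If T ~ Lognormal(μ,σ) then ln T ~ Normal(μ,σ), so the p-quantile of ln T is μ + z_p·σ.
ln(0.56) = -0.5798 and ln(1.9) = 0.6419; z_{0.06} = -1.555, z_{0.77} = 0.7388.
σ = (0.6419 − -0.5798)/(0.7388 − (-1.555)) = 0.533.
μ = -0.5798 − (-1.555)·0.533 = 0.248.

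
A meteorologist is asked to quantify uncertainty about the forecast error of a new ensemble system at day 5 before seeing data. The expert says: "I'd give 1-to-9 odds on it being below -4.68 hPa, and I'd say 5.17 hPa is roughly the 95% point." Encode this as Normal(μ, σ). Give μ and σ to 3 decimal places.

For Normal(μ,σ), the p-quantile is μ + z_p·σ. Here z_{0.1} = -1.282, z_{0.95} = 1.645.
So -4.68 = μ − 1.282σ and 5.17 = μ + 1.645σ.
Subtracting: σ = (5.17 − -4.68)/(1.645 − (-1.282)) = 3.366.
Then μ = -4.68 − (-1.282)·3.366 = -0.366.

μ = -0.366, σ = 3.366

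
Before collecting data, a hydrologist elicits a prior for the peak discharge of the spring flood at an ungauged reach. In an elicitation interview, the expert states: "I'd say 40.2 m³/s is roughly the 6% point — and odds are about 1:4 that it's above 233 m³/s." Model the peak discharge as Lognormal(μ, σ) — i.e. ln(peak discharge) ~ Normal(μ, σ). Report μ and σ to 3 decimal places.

If T ~ Lognormal(μ,σ) then ln T ~ Normal(μ,σ), so the p-quantile of ln T is μ + z_p·σ.
ln(40.2) = 3.694 and ln(233) = 5.451; z_{0.06} = -1.555, z_{0.8} = 0.8416.
σ = (5.451 − 3.694)/(0.8416 − (-1.555)) = 0.733.
μ = 3.694 − (-1.555)·0.733 = 4.834.

μ ≈ 4.834, σ ≈ 0.733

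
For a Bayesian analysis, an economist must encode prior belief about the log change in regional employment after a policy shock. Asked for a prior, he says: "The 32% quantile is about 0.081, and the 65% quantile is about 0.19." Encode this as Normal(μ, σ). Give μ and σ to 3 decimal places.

The p-quantile of Normal(μ,σ) is μ + z_p·σ, with z_{0.32} = -0.4677 and z_{0.65} = 0.3853.
Eliminate σ: μ = (z₂·x₁ − z₁·x₂)/(z₂ − z₁) = (0.3853·0.081 − (-0.4677)·0.19)/0.853 = 0.141.
Then σ = (x₂ − x₁)/(z₂ − z₁) = (0.19 − 0.081)/0.853 = 0.128.

μ = 0.141, σ = 0.128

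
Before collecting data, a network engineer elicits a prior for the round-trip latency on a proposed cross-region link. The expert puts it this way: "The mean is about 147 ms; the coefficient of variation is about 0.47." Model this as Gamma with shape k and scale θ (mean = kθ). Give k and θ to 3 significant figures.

k ≈ 4.53, θ ≈ 32.5

For Gamma(k, scale θ): mean = kθ, variance = kθ², so CV = 1/√k.
CV = 0.47, hence k = 1/CV² = 4.53.
Then θ = mean/k = 147/4.53 = 32.5.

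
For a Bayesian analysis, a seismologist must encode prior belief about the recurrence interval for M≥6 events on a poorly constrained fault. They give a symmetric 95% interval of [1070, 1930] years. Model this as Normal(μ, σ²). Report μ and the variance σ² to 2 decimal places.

A symmetric 95% interval runs μ ± z·σ with z = 1.96.
Half-width = 430, so σ = 430/1.96 = 219.392 and σ² = 48132.76.
μ is the interval midpoint, 1500.00.

μ = 1500.00, σ² = 48132.76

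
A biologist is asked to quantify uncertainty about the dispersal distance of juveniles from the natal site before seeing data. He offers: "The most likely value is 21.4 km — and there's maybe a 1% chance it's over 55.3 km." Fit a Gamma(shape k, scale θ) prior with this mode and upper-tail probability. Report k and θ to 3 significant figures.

k ≈ 6.17, θ ≈ 4.14

Gamma(k,θ) with k>1 has mode (k−1)θ, so θ = 21.4/(k−1).
Need P(X < 55.3) = 0.99 with θ tied to k this way. Start at k = 2, θ = 21.4: P(X<55.3) ≈ 0.730.
Too low — raise k to concentrate. Iterating converges to k ≈ 6.17.
Then θ = 21.4/(6.17−1) ≈ 4.14.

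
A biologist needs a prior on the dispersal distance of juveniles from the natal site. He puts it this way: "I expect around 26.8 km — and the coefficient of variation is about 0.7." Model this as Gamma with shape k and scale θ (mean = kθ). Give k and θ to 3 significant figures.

k ≈ 2.04, θ ≈ 13.1

For Gamma(k, scale θ): mean = kθ, variance = kθ², so CV = 1/√k.
CV = 0.7, hence k = 1/CV² = 2.04.
Then θ = mean/k = 26.8/2.04 = 13.1.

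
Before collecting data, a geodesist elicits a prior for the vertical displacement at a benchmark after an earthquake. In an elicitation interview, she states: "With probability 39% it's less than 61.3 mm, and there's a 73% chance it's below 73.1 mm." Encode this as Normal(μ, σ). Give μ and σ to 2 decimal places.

μ = 64.99, σ = 13.23

For Normal(μ,σ), the p-quantile is μ + z_p·σ. Here z_{0.39} = -0.2793, z_{0.73} = 0.6128.
So 61.3 = μ − 0.2793σ and 73.1 = μ + 0.6128σ.
Subtracting: σ = (73.1 − 61.3)/(0.6128 − (-0.2793)) = 13.23.
Then μ = 61.3 − (-0.2793)·13.23 = 64.99.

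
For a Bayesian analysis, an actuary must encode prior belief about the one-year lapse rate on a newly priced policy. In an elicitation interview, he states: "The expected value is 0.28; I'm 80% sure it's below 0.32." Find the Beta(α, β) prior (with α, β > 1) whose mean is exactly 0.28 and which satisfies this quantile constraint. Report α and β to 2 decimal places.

α ≈ 24.34, β ≈ 62.59

With mean 0.28 fixed, write α = 0.28s, β = 0.72s where s = α+β.
Need P(θ < 0.32) = 0.8 under Beta(0.28s, 0.72s). Normal approximation: (q−m)/√(m(1−m)/s) ≈ z_{0.8} = 0.842, so s ≈ 0.28·0.72·(0.842)²/(0.32−0.28)² = 89.2.
At s = 89.2: P(θ<0.32) ≈ 0.803. Adjusting to match 0.8 gives s ≈ 86.93.
So α = 0.28·86.93 ≈ 24.34, β = 0.72·86.93 ≈ 62.59.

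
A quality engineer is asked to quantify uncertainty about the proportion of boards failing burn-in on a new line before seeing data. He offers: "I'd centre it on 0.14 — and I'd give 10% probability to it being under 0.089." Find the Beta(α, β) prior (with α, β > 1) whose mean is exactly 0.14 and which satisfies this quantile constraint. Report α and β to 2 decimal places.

With mean 0.14 fixed, write α = 0.14s, β = 0.86s where s = α+β.
Need P(θ < 0.089) = 0.1 under Beta(0.14s, 0.86s). Normal approximation: (q−m)/√(m(1−m)/s) ≈ z_{0.1} = -1.28, so s ≈ 0.14·0.86·(-1.28)²/(0.089−0.14)² = 76.0.
At s = 76.0: P(θ<0.089) ≈ 0.086. Adjusting to match 0.1 gives s ≈ 67.93.
So α = 0.14·67.93 ≈ 9.51, β = 0.86·67.93 ≈ 58.42.

α ≈ 9.51, β ≈ 58.42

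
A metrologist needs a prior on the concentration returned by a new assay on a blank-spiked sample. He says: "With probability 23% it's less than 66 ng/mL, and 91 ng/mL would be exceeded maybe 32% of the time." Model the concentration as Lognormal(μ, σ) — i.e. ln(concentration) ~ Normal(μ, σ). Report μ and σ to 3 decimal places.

μ ≈ 4.386, σ ≈ 0.266

If T ~ Lognormal(μ,σ) then ln T ~ Normal(μ,σ), so the p-quantile of ln T is μ + z_p·σ.
ln(66) = 4.19 and ln(91) = 4.511; z_{0.23} = -0.7388, z_{0.68} = 0.4677.
σ = (4.511 − 4.19)/(0.4677 − (-0.7388)) = 0.266.
μ = 4.19 − (-0.7388)·0.266 = 4.386.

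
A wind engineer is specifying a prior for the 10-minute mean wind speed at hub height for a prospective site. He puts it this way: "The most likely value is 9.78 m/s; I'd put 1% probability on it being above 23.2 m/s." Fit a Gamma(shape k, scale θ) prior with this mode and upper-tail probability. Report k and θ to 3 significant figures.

Gamma(k,θ) with k>1 has mode (k−1)θ, so θ = 9.78/(k−1).
Need P(X < 23.2) = 0.99 with θ tied to k this way. Start at k = 2, θ = 9.78: P(X<23.2) ≈ 0.685.
Too low — raise k to concentrate. Iterating converges to k ≈ 7.36.
Then θ = 9.78/(7.36−1) ≈ 1.54.

k ≈ 7.36, θ ≈ 1.54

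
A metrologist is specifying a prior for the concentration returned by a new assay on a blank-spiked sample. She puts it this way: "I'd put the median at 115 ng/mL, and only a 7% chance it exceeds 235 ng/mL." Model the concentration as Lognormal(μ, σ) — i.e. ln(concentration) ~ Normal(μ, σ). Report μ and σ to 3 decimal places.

If T ~ Lognormal(μ,σ) then ln T ~ Normal(μ,σ), so the p-quantile of ln T is μ + z_p·σ.
ln(115) = 4.745 and ln(235) = 5.46; z_{0.5} = 0, z_{0.93} = 1.476.
σ = (5.46 − 4.745)/(1.476 − (0)) = 0.484.
μ = 4.745 − (0)·0.484 = 4.745.

μ ≈ 4.745, σ ≈ 0.484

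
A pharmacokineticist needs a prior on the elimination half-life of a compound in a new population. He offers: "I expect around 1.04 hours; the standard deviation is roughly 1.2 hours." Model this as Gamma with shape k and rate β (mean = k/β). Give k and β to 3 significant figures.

For Gamma(k, rate β): mean = k/β, variance = k/β², so CV = 1/√k.
CV = SD/mean = 1.2/1.04 = 1.154, hence k = 1/CV² = 0.751.
Then β = k/mean = 0.751/1.04 = 0.722.

k ≈ 0.751, β ≈ 0.722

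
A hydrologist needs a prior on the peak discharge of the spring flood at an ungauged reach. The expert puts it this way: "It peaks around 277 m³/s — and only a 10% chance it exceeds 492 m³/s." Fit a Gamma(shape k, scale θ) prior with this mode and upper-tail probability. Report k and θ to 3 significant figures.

Gamma(k,θ) with k>1 has mode (k−1)θ, so θ = 277/(k−1).
Need P(X < 492) = 0.9 with θ tied to k this way. Start at k = 2, θ = 277: P(X<492) ≈ 0.530.
Too low — raise k to concentrate. Iterating converges to k ≈ 6.76.
Then θ = 277/(6.76−1) ≈ 48.1.

k ≈ 6.76, θ ≈ 48.1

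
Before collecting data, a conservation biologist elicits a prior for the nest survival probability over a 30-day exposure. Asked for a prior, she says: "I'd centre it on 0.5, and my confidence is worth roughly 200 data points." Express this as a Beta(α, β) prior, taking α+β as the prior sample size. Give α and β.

Under the effective-sample-size interpretation, Beta(α, β) has prior mean α/(α+β) and prior sample size α+β.
So α+β = 200 and α/(α+β) = 0.5, giving α = 0.5·200 = 100 and β = 200 − 100 = 100.

α = 100, β = 100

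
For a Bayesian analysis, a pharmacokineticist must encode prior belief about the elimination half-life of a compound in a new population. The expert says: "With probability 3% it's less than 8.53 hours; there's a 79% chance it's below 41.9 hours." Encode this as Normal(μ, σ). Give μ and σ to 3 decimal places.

μ = 31.886, σ = 12.418

For Normal(μ,σ), the p-quantile is μ + z_p·σ. Here z_{0.03} = -1.881, z_{0.79} = 0.8064.
So 8.53 = μ − 1.881σ and 41.9 = μ + 0.8064σ.
Subtracting: σ = (41.9 − 8.53)/(0.8064 − (-1.881)) = 12.418.
Then μ = 8.53 − (-1.881)·12.418 = 31.886.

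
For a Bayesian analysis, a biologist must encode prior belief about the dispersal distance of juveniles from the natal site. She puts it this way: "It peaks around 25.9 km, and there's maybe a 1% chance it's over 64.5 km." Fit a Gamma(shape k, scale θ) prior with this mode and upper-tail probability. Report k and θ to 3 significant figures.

k ≈ 6.64, θ ≈ 4.59

Gamma(k,θ) with k>1 has mode (k−1)θ, so θ = 25.9/(k−1).
Need P(X < 64.5) = 0.99 with θ tied to k this way. Start at k = 2, θ = 25.9: P(X<64.5) ≈ 0.711.
Too low — raise k to concentrate. Iterating converges to k ≈ 6.64.
Then θ = 25.9/(6.64−1) ≈ 4.59.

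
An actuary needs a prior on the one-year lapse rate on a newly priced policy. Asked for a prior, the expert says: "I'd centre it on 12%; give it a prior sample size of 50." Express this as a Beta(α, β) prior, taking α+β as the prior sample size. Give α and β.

Under the effective-sample-size interpretation, Beta(α, β) has prior mean α/(α+β) and prior sample size α+β.
So α+β = 50 and α/(α+β) = 0.12, giving α = 0.12·50 = 6 and β = 50 − 6 = 44.

α = 6, β = 44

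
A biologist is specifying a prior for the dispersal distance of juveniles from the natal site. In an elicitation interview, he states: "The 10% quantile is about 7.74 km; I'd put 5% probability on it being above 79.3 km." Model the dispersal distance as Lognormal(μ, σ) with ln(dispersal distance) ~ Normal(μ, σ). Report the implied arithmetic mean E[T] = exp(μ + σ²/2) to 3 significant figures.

If T ~ Lognormal(μ,σ) then ln T ~ Normal(μ,σ), so the p-quantile of ln T is μ + z_p·σ.
ln(7.74) = 2.046 and ln(79.3) = 4.373; z_{0.1} = -1.282, z_{0.95} = 1.645.
σ = (4.373 − 2.046)/(1.645 − (-1.282)) = 0.795.
μ = 2.046 − (-1.282)·0.795 = 3.065.
E[T] = exp(μ + σ²/2) = exp(3.065 + 0.3161) = 29.4 km.

E[T] ≈ 29.4 km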